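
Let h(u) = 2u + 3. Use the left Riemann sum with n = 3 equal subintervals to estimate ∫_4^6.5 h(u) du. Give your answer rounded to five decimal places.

31.66667

Δu = (6.5 − 4)/3 = 5/6.
Left endpoints: 4, 29/6, 17/3.
h(4) = 11, h(29/6) = 38/3, h(17/3) = 43/3.
Sum = Δu · [h(4) + h(29/6) + h(17/3)].
Sum ≈ 31.66667.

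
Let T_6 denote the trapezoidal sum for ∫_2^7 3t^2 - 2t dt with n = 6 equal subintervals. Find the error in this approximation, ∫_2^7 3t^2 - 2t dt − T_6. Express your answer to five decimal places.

Exact integral: ∫_2^7 f(t) dt = 290.
T_6 ≈ 291.7361111.
Error ≈ 290 − 291.7361111 ≈ -1.73611.

-1.73611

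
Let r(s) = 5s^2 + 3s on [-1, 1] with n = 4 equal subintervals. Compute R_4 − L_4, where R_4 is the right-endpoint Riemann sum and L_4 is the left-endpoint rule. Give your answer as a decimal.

3

R_4 = 5.25.
L_4 = 2.25.
R_4 − L_4 = 3.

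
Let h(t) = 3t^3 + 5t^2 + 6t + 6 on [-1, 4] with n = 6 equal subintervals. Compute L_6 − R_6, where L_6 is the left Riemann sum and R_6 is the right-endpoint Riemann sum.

L_6 ≈ 260.2893519.
R_6 ≈ 510.2893519.
L_6 − R_6 = -250.

-250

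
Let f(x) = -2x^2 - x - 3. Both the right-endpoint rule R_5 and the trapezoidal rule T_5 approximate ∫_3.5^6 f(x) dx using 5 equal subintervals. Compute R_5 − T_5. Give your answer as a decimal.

-12.5

R_5 = -147.5.
T_5 = -135.
R_5 − T_5 = -12.5.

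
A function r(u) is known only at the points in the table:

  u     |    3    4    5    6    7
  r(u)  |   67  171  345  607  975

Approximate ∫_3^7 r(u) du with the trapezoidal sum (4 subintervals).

1644

Δu = 1.
T_4 = (1/2)·[67 + 2·171 + 2·345 + 2·607 + 975] = 1644.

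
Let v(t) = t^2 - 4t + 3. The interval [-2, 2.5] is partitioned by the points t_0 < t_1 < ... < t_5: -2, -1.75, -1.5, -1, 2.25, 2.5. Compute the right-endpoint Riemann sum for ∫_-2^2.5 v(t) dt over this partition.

Subinterval widths: 0.25, 0.25, 0.5, 3.25, 0.25.
Right endpoints: -1.75, -1.5, -1, 2.25, 2.5.
v(-1.75) = 13.0625, v(-1.5) = 11.25, v(-1) = 8, v(2.25) = -0.9375, v(2.5) = -0.75.
Sum = Σ Δt_i · v(t_i).
Sum = 6.84375.

6.84375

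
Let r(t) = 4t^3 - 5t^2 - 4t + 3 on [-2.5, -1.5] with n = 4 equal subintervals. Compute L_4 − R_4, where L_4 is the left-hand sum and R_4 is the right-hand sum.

-16.25

L_4 = -51.84375.
R_4 = -35.59375.
L_4 − R_4 = -16.25.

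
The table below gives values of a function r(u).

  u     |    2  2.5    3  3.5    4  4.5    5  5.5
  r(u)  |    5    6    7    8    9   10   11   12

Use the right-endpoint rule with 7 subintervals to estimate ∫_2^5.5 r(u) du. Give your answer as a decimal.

Δu = 0.5.
Sum = 0.5·[6 + 7 + 8 + 9 + 10 + 11 + 12] = 31.5.

31.5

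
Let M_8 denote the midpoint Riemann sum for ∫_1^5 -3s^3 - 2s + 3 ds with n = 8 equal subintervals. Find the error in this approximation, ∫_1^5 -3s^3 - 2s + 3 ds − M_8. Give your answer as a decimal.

-2.25

Exact integral: ∫_1^5 f(s) ds = -480.
M_8 = -477.75.
Error = -480 − (-477.75) = -2.25.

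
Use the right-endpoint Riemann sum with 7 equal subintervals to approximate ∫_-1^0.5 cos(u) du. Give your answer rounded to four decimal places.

Δu = (0.5 − (-1))/7 = 3/14.
Right endpoints: -11/14, -4/7, -5/14, -1/7, 1/14, 2/7, 0.5.
f(-11/14) ≈ 0.7069, f(-4/7) ≈ 0.8411, f(-5/14) ≈ 0.9369, f(-1/7) ≈ 0.9898, f(1/14) ≈ 0.9975, f(2/7) ≈ 0.9595, f(0.5) ≈ 0.8776.
Sum = Δu · [f(-11/14) + f(-4/7) + f(-5/14) + ...].
Sum ≈ 1.3520.

1.3520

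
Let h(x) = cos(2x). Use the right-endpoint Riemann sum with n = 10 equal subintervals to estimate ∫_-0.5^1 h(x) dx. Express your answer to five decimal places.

Δx = (1 − (-0.5))/10 = 0.15.
Right endpoints: -0.35, -0.2, -0.05, 0.1, 0.25, 0.4, 0.55, 0.7, 0.85, 1.
h(-0.35) ≈ 0.76484, h(-0.2) ≈ 0.92106, h(-0.05) ≈ 0.99500, h(0.1) ≈ 0.98007, h(0.25) ≈ 0.87758, h(0.4) ≈ 0.69671, h(0.55) ≈ 0.45360, h(0.7) ≈ 0.16997, h(0.85) ≈ -0.12884, h(1) ≈ -0.41615.
Sum = Δx · [h(-0.35) + h(-0.2) + h(-0.05) + ...].
Sum ≈ 0.79708.

0.79708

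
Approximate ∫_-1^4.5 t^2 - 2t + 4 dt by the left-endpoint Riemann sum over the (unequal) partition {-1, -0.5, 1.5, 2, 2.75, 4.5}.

Subinterval widths: 0.5, 2, 0.5, 0.75, 1.75.
Left endpoints: -1, -0.5, 1.5, 2, 2.75.
f(-1) = 7, f(-0.5) = 5.25, f(1.5) = 3.25, f(2) = 4, f(2.75) = 6.0625.
Sum = Σ Δt_i · f(t_i).
Sum = 29.234375.

29.234375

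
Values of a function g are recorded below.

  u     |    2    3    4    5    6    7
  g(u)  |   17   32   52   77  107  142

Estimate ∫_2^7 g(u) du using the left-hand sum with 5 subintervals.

Δu = 1.
Sum = 1·[17 + 32 + 52 + 77 + 107] = 285.

285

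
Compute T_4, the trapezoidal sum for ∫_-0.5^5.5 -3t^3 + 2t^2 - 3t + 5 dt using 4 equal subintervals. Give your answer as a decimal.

Δt = (5.5 − (-0.5))/4 = 1.5.
f(-0.5) = 7.375, f(1) = 1, f(2.5) = -36.875, f(4) = -167, f(5.5) = -450.125.
T_4 = (Δt/2)·[f(t_0) + 2f(t_1) + 2f(t_2) + 2f(t_3) + f(t_4)].
Sum = -636.375.

-636.375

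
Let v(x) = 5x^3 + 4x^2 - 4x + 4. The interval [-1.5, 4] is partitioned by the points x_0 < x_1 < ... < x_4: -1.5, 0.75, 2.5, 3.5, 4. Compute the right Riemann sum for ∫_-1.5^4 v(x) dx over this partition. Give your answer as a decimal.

Subinterval widths: 2.25, 1.75, 1, 0.5.
Right endpoints: 0.75, 2.5, 3.5, 4.
v(0.75) = 5.359375, v(2.5) = 97.125, v(3.5) = 253.375, v(4) = 372.
Sum = Σ Δx_i · v(x_i).
Sum = 621.40234375.

621.40234375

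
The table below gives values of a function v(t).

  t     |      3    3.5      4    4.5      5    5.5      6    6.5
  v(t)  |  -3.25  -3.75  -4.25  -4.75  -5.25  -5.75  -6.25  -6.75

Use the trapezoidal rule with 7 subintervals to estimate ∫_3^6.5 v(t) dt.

-17.5

Δt = 0.5.
T_7 = (0.5/2)·[(-3.25) + 2·(-3.75) + 2·(-4.25) + 2·(-4.75) + 2·(-5.25) + 2·(-5.75) + 2·(-6.25) + (-6.75)] = -17.5.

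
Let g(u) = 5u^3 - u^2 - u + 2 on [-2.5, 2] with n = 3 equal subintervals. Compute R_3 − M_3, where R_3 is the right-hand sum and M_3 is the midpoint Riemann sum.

R_3 = 52.3125.
M_3 = -22.5703125.
R_3 − M_3 = 74.8828125.

74.8828125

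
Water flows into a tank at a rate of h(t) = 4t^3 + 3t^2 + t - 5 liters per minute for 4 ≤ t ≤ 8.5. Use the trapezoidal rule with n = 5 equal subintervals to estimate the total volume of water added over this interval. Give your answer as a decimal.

5567.1975

Δt = (8.5 − 4)/5 = 0.9.
h(4) = 303, h(4.9) = 542.526, h(5.8) = 882.168, h(6.7) = 1339.422, h(7.6) = 1931.784, h(8.5) = 2676.75.
T_5 = (Δt/2)·[h(t_0) + 2h(t_1) + ... + 2h(t_{4}) + h(t_5)].
Sum = 5567.1975.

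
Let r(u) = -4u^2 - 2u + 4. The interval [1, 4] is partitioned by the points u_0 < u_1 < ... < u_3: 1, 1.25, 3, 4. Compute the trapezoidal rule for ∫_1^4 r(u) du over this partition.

-91.25

Subinterval widths: 0.25, 1.75, 1.
r(1) = -2, r(1.25) = -4.75, r(3) = -38, r(4) = -68.
On each subinterval the trapezoid contributes (Δu_i/2)·[r(u_{i-1}) + r(u_i)].
Sum = -91.25.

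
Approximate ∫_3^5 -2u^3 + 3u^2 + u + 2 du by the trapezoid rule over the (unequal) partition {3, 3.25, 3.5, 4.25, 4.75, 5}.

Subinterval widths: 0.25, 0.25, 0.75, 0.5, 0.25.
f(3) = -22, f(3.25) = -31.71875, f(3.5) = -43.5, f(4.25) = -93.09375, f(4.75) = -139.90625, f(5) = -168.
On each subinterval the trapezoid contributes (Δu_i/2)·[f(u_{i-1}) + f(u_i)].
Sum = -164.078125.

-164.078125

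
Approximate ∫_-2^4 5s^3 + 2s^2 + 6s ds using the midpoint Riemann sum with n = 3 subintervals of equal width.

350

Δs = (4 − (-2))/3 = 2.
Midpoints: -1, 1, 3.
f(-1) = -9, f(1) = 13, f(3) = 171.
Sum = Δs · [f(-1) + f(1) + f(3)].
Sum = 350.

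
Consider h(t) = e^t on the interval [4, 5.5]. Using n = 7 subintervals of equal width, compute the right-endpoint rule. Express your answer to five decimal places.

Δt = (5.5 − 4)/7 = 3/14.
Right endpoints: 59/14, 31/7, 65/14, 34/7, 71/14, 37/7, 5.5.
h(59/14) ≈ 67.64583, h(31/7) ≈ 83.81160, h(65/14) ≈ 103.84061, h(34/7) ≈ 128.65609, h(71/14) ≈ 159.40188, h(37/7) ≈ 197.49520, h(5.5) ≈ 244.69193.
Sum = Δt · [h(59/14) + h(31/7) + h(65/14) + ...].
Sum ≈ 211.18782.

211.18782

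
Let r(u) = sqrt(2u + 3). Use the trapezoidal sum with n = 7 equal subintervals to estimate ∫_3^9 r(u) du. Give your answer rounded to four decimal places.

23.0710

Δu = (9 − 3)/7 = 6/7.
r(3) ≈ 3.0000, r(27/7) ≈ 3.2733, r(33/7) ≈ 3.5254, r(39/7) ≈ 3.7607, r(45/7) ≈ 3.9821, r(51/7) ≈ 4.1918, r(57/7) ≈ 4.3916, r(9) ≈ 4.5826.
T_7 = (Δu/2)·[r(u_0) + 2r(u_1) + ... + 2r(u_{6}) + r(u_7)].
Sum ≈ 23.0710.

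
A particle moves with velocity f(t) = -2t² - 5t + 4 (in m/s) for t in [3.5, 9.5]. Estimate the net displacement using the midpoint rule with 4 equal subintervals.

-711.75

Δt = (9.5 − 3.5)/4 = 1.5.
Midpoints: 4.25, 5.75, 7.25, 8.75.
f(4.25) = -53.375, f(5.75) = -90.875, f(7.25) = -137.375, f(8.75) = -192.875.
Sum = Δt · [f(4.25) + f(5.75) + f(7.25) + f(8.75)].
Sum = -711.75.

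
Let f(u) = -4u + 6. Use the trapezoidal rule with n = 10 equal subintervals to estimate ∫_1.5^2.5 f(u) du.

Δu = (2.5 − 1.5)/10 = 0.1.
f(1.5) = 0, f(1.6) = -0.4, f(1.7) = -0.8, f(1.8) = -1.2, f(1.9) = -1.6, f(2) = -2, f(2.1) = -2.4, f(2.2) = -2.8, f(2.3) = -3.2, f(2.4) = -3.6, f(2.5) = -4.
T_10 = (Δu/2)·[f(u_0) + 2f(u_1) + ... + 2f(u_{9}) + f(u_10)].
Sum = -2.

-2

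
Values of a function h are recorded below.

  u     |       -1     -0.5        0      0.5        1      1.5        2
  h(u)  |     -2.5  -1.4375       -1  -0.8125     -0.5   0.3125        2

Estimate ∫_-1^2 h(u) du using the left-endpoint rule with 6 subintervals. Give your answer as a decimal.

-2.96875

Δu = 0.5.
Sum = 0.5·[(-2.5) + (-1.4375) + (-1) + (-0.8125) + (-0.5) + 0.3125] = -2.96875.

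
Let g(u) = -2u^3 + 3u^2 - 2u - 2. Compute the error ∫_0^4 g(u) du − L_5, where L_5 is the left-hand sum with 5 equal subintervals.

-31.36

Exact integral: ∫_0^4 g(u) du = -88.
L_5 = -56.64.
Error = -88 − (-56.64) = -31.36.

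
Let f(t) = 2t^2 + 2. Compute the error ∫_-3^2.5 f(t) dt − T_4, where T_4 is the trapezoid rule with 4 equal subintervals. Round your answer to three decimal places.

Exact integral: ∫_-3^2.5 f(t) dt ≈ 39.41667.
T_4 = 42.8828125.
Error ≈ 39.41667 − 42.8828125 ≈ -3.466.

-3.466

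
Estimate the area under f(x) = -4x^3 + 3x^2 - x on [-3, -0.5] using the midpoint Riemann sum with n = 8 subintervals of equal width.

111.69921875

Δx = (-0.5 − (-3))/8 = 0.3125.
Midpoints: -2.84375, -2.53125, -2.21875, -1.90625, -1.59375, -1.28125, -0.96875, -0.65625.
f(-2.84375) = 975611/8192, f(-2.53125) = 709641/8192, f(-2.21875) = 497071/8192, f(-1.90625) = 331901/8192, f(-1.59375) = 208131/8192, f(-1.28125) = 119761/8192, f(-0.96875) = 60791/8192, f(-0.65625) = 25221/8192.
Sum = Δx · [f(-2.84375) + f(-2.53125) + f(-2.21875) + ...].
Sum = 111.69921875.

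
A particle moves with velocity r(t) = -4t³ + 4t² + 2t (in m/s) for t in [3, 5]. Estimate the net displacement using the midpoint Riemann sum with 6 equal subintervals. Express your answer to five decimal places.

-396.51852

Δt = (5 − 3)/6 = 1/3.
Midpoints: 19/6, 3.5, 23/6, 25/6, 4.5, 29/6.
r(19/6) = -4351/54, r(3.5) = -115.5, r(23/6) = -8579/54, r(25/6) = -11425/54, r(4.5) = -274.5, r(29/6) = -18821/54.
Sum = Δt · [r(19/6) + r(3.5) + r(23/6) + ...].
Sum ≈ -396.51852.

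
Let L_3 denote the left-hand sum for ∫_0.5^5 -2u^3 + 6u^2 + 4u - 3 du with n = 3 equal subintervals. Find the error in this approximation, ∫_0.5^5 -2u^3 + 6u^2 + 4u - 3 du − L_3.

-44.71875

Exact integral: ∫_0.5^5 f(u) du = -26.71875.
L_3 = 18.
Error = -26.71875 − 18 = -44.71875.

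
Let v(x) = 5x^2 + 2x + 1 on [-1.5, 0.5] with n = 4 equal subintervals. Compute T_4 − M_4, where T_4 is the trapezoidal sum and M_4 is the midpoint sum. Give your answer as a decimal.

T_4 = 6.25.
M_4 = 5.625.
T_4 − M_4 = 0.625.

0.625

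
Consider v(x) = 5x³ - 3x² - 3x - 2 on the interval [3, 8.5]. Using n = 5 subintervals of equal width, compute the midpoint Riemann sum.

Δx = (8.5 − 3)/5 = 1.1.
Midpoints: 3.55, 4.65, 5.75, 6.85, 7.95.
v(3.55) = 173.236875, v(4.65) = 421.905625, v(5.75) = 832.109375, v(6.85) = 1443.778125, v(7.95) = 2296.841875.
Sum = Δx · [v(3.55) + v(4.65) + v(5.75) + v(6.85) + v(7.95)].
Sum = 5684.6590625.

5684.6590625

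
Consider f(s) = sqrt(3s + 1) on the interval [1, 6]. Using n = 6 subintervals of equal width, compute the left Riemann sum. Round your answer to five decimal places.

15.62029

Δs = (6 − 1)/6 = 5/6.
Left endpoints: 1, 11/6, 8/3, 3.5, 13/3, 31/6.
f(1) ≈ 2.00000, f(11/6) ≈ 2.54951, f(8/3) ≈ 3.00000, f(3.5) ≈ 3.39116, f(13/3) ≈ 3.74166, f(31/6) ≈ 4.06202.
Sum = Δs · [f(1) + f(11/6) + f(8/3) + ...].
Sum ≈ 15.62029.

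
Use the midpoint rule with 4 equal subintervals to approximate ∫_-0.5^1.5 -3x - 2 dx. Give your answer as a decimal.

Δx = (1.5 − (-0.5))/4 = 0.5.
Midpoints: -0.25, 0.25, 0.75, 1.25.
f(-0.25) = -1.25, f(0.25) = -2.75, f(0.75) = -4.25, f(1.25) = -5.75.
Sum = Δx · [f(-0.25) + f(0.25) + f(0.75) + f(1.25)].
Sum = -7.

-7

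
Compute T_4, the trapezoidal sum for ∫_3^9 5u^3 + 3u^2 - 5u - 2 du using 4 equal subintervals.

Δu = (9 − 3)/4 = 1.5.
f(3) = 145, f(4.5) = 491.875, f(6) = 1156, f(7.5) = 2238.625, f(9) = 3841.
T_4 = (Δu/2)·[f(u_0) + 2f(u_1) + 2f(u_2) + 2f(u_3) + f(u_4)].
Sum = 8819.25.

8819.25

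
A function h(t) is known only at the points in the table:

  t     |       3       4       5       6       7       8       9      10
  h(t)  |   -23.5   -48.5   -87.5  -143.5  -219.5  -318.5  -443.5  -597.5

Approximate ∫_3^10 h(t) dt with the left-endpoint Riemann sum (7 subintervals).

-1284.5

Δt = 1.
Sum = 1·[(-23.5) + (-48.5) + (-87.5) + (-143.5) + (-219.5) + (-318.5) + (-443.5)] = -1284.5.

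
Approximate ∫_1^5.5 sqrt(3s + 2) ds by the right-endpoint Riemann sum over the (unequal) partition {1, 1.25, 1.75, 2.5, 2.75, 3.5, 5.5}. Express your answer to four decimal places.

16.3118

Subinterval widths: 0.25, 0.5, 0.75, 0.25, 0.75, 2.
Right endpoints: 1.25, 1.75, 2.5, 2.75, 3.5, 5.5.
f(1.25) ≈ 2.3979, f(1.75) ≈ 2.6926, f(2.5) ≈ 3.0822, f(2.75) ≈ 3.2016, f(3.5) ≈ 3.5355, f(5.5) ≈ 4.3012.
Sum = Σ Δs_i · f(s_i).
Sum ≈ 16.3118.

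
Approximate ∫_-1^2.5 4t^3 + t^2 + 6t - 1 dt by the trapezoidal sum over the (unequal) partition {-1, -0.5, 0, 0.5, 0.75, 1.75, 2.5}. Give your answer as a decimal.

Subinterval widths: 0.5, 0.5, 0.5, 0.25, 1, 0.75.
f(-1) = -10, f(-0.5) = -4.25, f(0) = -1, f(0.5) = 2.75, f(0.75) = 5.75, f(1.75) = 34, f(2.5) = 82.75.
On each subinterval the trapezoid contributes (Δt_i/2)·[f(t_{i-1}) + f(t_i)].
Sum = 60.28125.

60.28125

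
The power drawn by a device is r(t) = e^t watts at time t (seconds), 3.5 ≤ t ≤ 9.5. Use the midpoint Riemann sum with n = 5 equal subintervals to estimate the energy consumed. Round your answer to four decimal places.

Δt = (9.5 − 3.5)/5 = 1.2.
Midpoints: 4.1, 5.3, 6.5, 7.7, 8.9.
r(4.1) ≈ 60.3403, r(5.3) ≈ 200.3368, r(6.5) ≈ 665.1416, r(7.7) ≈ 2208.3480, r(8.9) ≈ 7331.9735.
Sum = Δt · [r(4.1) + r(5.3) + r(6.5) + r(7.7) + r(8.9)].
Sum ≈ 12559.3683.

12559.3683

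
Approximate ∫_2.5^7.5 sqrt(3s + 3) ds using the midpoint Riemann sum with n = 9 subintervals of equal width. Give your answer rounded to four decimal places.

21.0565

Δs = (7.5 − 2.5)/9 = 5/9.
Midpoints: 25/9, 10/3, 35/9, 40/9, 5, 50/9, 55/9, 20/3, 65/9.
f(25/9) ≈ 3.3665, f(10/3) ≈ 3.6056, f(35/9) ≈ 3.8297, f(40/9) ≈ 4.0415, f(5) ≈ 4.2426, f(50/9) ≈ 4.4347, f(55/9) ≈ 4.6188, f(20/3) ≈ 4.7958, f(65/9) ≈ 4.9666.
Sum = Δs · [f(25/9) + f(10/3) + f(35/9) + ...].
Sum ≈ 21.0565.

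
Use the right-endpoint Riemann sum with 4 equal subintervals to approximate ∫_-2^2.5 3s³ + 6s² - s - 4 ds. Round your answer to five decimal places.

Δs = (2.5 − (-2))/4 = 1.125.
Right endpoints: -0.875, 0.25, 1.375, 2.5.
f(-0.875) = -277/512, f(0.25) = -3.828125, f(1.375) = 7049/512, f(2.5) = 77.875.
Sum = Δs · [f(-0.875) + f(0.25) + f(1.375) + f(2.5)].
Sum ≈ 98.18262.

98.18262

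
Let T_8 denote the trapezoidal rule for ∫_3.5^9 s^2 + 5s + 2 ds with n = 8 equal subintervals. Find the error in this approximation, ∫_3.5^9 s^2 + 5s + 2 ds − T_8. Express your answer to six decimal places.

-0.433268

Exact integral: ∫_3.5^9 f(s) ds ≈ 411.58333333.
T_8 ≈ 412.01660156.
Error ≈ 411.58333333 − 412.01660156 ≈ -0.433268.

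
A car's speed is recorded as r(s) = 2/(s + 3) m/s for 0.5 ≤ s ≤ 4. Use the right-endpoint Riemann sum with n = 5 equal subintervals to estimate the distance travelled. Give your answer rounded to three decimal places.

Δs = (4 − 0.5)/5 = 0.7.
Right endpoints: 1.2, 1.9, 2.6, 3.3, 4.
r(1.2) = 10/21, r(1.9) = 20/49, r(2.6) = 5/14, r(3.3) = 20/63, r(4) = 2/7.
Sum = Δs · [r(1.2) + r(1.9) + r(2.6) + r(3.3) + r(4)].
Sum ≈ 1.291.

1.291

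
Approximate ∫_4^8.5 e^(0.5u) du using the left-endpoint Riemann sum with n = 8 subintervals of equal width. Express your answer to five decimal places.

Δu = (8.5 − 4)/8 = 0.5625.
Left endpoints: 4, 4.5625, 5.125, 5.6875, 6.25, 6.8125, 7.375, 7.9375.
f(4) ≈ 7.38906, f(4.5625) ≈ 9.78891, f(5.125) ≈ 12.96820, f(5.6875) ≈ 17.18007, f(6.25) ≈ 22.75990, f(6.8125) ≈ 30.15196, f(7.375) ≈ 39.94486, f(7.9375) ≈ 52.91834.
Sum = Δu · [f(4) + f(4.5625) + f(5.125) + ...].
Sum ≈ 108.61948.

108.61948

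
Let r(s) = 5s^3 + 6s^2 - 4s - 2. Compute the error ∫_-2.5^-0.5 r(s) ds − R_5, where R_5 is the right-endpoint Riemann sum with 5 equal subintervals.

Exact integral: ∫_-2.5^-0.5 r(s) ds = -9.75.
R_5 = -3.93.
Error = -9.75 − (-3.93) = -5.82.

-5.82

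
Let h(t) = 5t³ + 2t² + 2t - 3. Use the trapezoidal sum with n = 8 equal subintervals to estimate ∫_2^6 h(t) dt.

1769

Δt = (6 − 2)/8 = 0.5.
h(2) = 49, h(2.5) = 92.625, h(3) = 156, h(3.5) = 242.875, h(4) = 357, h(4.5) = 502.125, h(5) = 682, h(5.5) = 900.375, h(6) = 1161.
T_8 = (Δt/2)·[h(t_0) + 2h(t_1) + ... + 2h(t_{7}) + h(t_8)].
Sum = 1769.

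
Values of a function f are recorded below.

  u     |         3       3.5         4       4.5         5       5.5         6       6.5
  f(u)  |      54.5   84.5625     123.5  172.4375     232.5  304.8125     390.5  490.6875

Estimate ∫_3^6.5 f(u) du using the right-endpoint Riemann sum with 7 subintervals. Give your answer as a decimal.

899.5

Δu = 0.5.
Sum = 0.5·[84.5625 + 123.5 + 172.4375 + 232.5 + 304.8125 + 390.5 + 490.6875] = 899.5.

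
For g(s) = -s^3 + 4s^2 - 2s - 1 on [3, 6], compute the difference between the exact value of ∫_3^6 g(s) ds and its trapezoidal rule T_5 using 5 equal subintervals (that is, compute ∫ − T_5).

1.71

Exact integral: ∫_3^6 g(s) ds = -81.75.
T_5 = -83.46.
Error = -81.75 − (-83.46) = 1.71.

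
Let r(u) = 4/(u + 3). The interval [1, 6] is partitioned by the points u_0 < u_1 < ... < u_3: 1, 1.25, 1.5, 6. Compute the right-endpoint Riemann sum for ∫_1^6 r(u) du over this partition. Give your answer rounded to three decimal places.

2.458

Subinterval widths: 0.25, 0.25, 4.5.
Right endpoints: 1.25, 1.5, 6.
r(1.25) = 16/17, r(1.5) = 8/9, r(6) = 4/9.
Sum = Σ Δu_i · r(u_i).
Sum ≈ 2.458.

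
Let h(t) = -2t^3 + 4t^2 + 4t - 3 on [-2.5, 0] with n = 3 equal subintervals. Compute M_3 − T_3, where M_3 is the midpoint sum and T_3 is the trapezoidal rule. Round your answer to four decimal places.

-4.9913

M_3 ≈ 18.700810.
T_3 ≈ 23.692130.
M_3 − T_3 ≈ -4.9913.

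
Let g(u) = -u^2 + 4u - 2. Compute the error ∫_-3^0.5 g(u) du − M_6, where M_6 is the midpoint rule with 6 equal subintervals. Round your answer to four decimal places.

Exact integral: ∫_-3^0.5 g(u) du ≈ -33.541667.
M_6 ≈ -33.442419.
Error ≈ -33.541667 − (-33.442419) ≈ -0.0992.

-0.0992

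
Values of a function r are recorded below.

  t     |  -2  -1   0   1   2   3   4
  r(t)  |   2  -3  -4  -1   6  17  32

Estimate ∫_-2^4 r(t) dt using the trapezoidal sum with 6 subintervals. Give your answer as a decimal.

Δt = 1.
T_6 = (1/2)·[2 + 2·(-3) + 2·(-4) + 2·(-1) + 2·6 + 2·17 + 32] = 32.

32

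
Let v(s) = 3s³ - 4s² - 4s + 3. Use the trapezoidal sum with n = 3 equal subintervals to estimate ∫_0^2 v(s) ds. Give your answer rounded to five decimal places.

0.07407

Δs = (2 − 0)/3 = 2/3.
v(0) = 3, v(2/3) = -5/9, v(4/3) = -7/3, v(2) = 3.
T_3 = (Δs/2)·[v(s_0) + 2v(s_1) + 2v(s_2) + v(s_3)].
Sum ≈ 0.07407.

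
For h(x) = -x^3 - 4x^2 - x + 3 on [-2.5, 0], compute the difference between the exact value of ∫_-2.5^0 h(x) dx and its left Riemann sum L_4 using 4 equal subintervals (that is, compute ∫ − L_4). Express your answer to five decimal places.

Exact integral: ∫_-2.5^0 h(x) dx ≈ -0.4427083.
L_4 ≈ -2.6318359.
Error ≈ -0.4427083 − (-2.6318359) ≈ 2.18913.

2.18913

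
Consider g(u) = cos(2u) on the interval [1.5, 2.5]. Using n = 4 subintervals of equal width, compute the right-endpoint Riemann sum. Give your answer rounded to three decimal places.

Δu = (2.5 − 1.5)/4 = 0.25.
Right endpoints: 1.75, 2, 2.25, 2.5.
g(1.75) ≈ -0.936, g(2) ≈ -0.654, g(2.25) ≈ -0.211, g(2.5) ≈ 0.284.
Sum = Δu · [g(1.75) + g(2) + g(2.25) + g(2.5)].
Sum ≈ -0.379.

-0.379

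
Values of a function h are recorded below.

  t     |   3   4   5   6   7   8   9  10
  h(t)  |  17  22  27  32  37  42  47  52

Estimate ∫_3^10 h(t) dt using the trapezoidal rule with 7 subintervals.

Δt = 1.
T_7 = (1/2)·[17 + 2·22 + 2·27 + 2·32 + 2·37 + 2·42 + 2·47 + 52] = 241.5.

241.5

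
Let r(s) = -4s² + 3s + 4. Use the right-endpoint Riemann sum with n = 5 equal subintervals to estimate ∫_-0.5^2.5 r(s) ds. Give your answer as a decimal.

Δs = (2.5 − (-0.5))/5 = 0.6.
Right endpoints: 0.1, 0.7, 1.3, 1.9, 2.5.
r(0.1) = 4.26, r(0.7) = 4.14, r(1.3) = 1.14, r(1.9) = -4.74, r(2.5) = -13.5.
Sum = Δs · [r(0.1) + r(0.7) + r(1.3) + r(1.9) + r(2.5)].
Sum = -5.22.

-5.22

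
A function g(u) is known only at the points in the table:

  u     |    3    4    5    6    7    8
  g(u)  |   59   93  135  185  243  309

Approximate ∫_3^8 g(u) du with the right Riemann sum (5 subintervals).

965

Δu = 1.
Sum = 1·[93 + 135 + 185 + 243 + 309] = 965.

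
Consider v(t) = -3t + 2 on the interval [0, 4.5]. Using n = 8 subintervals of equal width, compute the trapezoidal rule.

Δt = (4.5 − 0)/8 = 0.5625.
v(0) = 2, v(0.5625) = 0.3125, v(1.125) = -1.375, v(1.6875) = -3.0625, v(2.25) = -4.75, v(2.8125) = -6.4375, v(3.375) = -8.125, v(3.9375) = -9.8125, v(4.5) = -11.5.
T_8 = (Δt/2)·[v(t_0) + 2v(t_1) + ... + 2v(t_{7}) + v(t_8)].
Sum = -21.375.

-21.375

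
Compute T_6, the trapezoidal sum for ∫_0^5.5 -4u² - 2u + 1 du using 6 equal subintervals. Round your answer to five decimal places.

Δu = (5.5 − 0)/6 = 11/12.
f(0) = 1, f(11/12) = -151/36, f(11/6) = -145/9, f(2.75) = -34.75, f(11/3) = -541/9, f(55/12) = -3319/36, f(5.5) = -131.
T_6 = (Δu/2)·[f(u_0) + 2f(u_1) + ... + 2f(u_{5}) + f(u_6)].
Sum ≈ -249.66435.

-249.66435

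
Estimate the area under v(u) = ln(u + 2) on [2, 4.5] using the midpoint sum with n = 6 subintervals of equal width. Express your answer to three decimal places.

4.122

Δu = (4.5 − 2)/6 = 5/12.
Midpoints: 53/24, 2.625, 73/24, 83/24, 3.875, 103/24.
v(53/24) ≈ 1.437, v(2.625) ≈ 1.531, v(73/24) ≈ 1.618, v(83/24) ≈ 1.697, v(3.875) ≈ 1.771, v(103/24) ≈ 1.839.
Sum = Δu · [v(53/24) + v(2.625) + v(73/24) + ...].
Sum ≈ 4.122.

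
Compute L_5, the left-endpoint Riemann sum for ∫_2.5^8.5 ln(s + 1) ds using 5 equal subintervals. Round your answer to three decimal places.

10.382

Δs = (8.5 − 2.5)/5 = 1.2.
Left endpoints: 2.5, 3.7, 4.9, 6.1, 7.3.
f(2.5) ≈ 1.253, f(3.7) ≈ 1.548, f(4.9) ≈ 1.775, f(6.1) ≈ 1.960, f(7.3) ≈ 2.116.
Sum = Δs · [f(2.5) + f(3.7) + f(4.9) + f(6.1) + f(7.3)].
Sum ≈ 10.382.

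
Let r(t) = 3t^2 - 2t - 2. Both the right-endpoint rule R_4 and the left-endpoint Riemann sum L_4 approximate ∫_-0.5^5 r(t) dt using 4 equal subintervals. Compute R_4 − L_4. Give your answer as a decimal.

86.96875

R_4 = 138.05859375.
L_4 = 51.08984375.
R_4 − L_4 = 86.96875.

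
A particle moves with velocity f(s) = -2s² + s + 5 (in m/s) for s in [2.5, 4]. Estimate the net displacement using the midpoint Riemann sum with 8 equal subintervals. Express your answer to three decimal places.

-19.866

Δs = (4 − 2.5)/8 = 0.1875.
Midpoints: 2.59375, 2.78125, 2.96875, 3.15625, 3.34375, 3.53125, 3.71875, 3.90625.
f(2.59375) = -3001/512, f(2.78125) = -3937/512, f(2.96875) = -4945/512, f(3.15625) = -6025/512, f(3.34375) = -7177/512, f(3.53125) = -8401/512, f(3.71875) = -9697/512, f(3.90625) = -11065/512.
Sum = Δs · [f(2.59375) + f(2.78125) + f(2.96875) + ...].
Sum ≈ -19.866.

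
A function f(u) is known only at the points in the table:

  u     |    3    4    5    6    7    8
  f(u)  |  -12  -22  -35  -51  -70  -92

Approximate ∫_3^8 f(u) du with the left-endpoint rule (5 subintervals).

-190

Δu = 1.
Sum = 1·[(-12) + (-22) + (-35) + (-51) + (-70)] = -190.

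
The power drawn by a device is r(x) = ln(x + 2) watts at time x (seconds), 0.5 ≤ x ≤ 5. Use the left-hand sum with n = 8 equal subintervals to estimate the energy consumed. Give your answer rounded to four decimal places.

Δx = (5 − 0.5)/8 = 0.5625.
Left endpoints: 0.5, 1.0625, 1.625, 2.1875, 2.75, 3.3125, 3.875, 4.4375.
r(0.5) ≈ 0.9163, r(1.0625) ≈ 1.1192, r(1.625) ≈ 1.2879, r(2.1875) ≈ 1.4321, r(2.75) ≈ 1.5581, r(3.3125) ≈ 1.6701, r(3.875) ≈ 1.7707, r(4.4375) ≈ 1.8621.
Sum = Δx · [r(0.5) + r(1.0625) + r(1.625) + ...].
Sum ≈ 6.5343.

6.5343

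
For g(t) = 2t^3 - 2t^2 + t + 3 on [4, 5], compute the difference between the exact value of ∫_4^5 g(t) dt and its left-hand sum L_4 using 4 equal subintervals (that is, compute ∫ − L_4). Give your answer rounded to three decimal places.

12.865

Exact integral: ∫_4^5 g(t) dt ≈ 151.33333.
L_4 = 138.46875.
Error ≈ 151.33333 − 138.46875 ≈ 12.865.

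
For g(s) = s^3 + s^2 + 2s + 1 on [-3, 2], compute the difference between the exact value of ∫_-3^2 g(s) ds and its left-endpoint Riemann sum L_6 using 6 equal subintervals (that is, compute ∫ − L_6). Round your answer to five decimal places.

16.95602

Exact integral: ∫_-3^2 g(s) ds ≈ -4.5833333.
L_6 ≈ -21.5393519.
Error ≈ -4.5833333 − (-21.5393519) ≈ 16.95602.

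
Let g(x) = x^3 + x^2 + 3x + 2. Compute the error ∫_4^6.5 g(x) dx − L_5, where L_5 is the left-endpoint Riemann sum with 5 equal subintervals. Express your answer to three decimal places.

Exact integral: ∫_4^6.5 g(x) dx ≈ 496.84896.
L_5 = 437.5.
Error ≈ 496.84896 − 437.5 ≈ 59.349.

59.349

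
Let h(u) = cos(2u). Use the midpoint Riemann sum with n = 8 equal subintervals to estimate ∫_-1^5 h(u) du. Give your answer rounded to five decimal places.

0.20095

Δu = (5 − (-1))/8 = 0.75.
Midpoints: -0.625, 0.125, 0.875, 1.625, 2.375, 3.125, 3.875, 4.625.
h(-0.625) ≈ 0.31532, h(0.125) ≈ 0.96891, h(0.875) ≈ -0.17825, h(1.625) ≈ -0.99413, h(2.375) ≈ 0.03760, h(3.125) ≈ 0.99945, h(3.875) ≈ 0.10379, h(4.625) ≈ -0.98477.
Sum = Δu · [h(-0.625) + h(0.125) + h(0.875) + ...].
Sum ≈ 0.20095.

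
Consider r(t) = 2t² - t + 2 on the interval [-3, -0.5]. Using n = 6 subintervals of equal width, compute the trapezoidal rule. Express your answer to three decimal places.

Δt = (-0.5 − (-3))/6 = 5/12.
r(-3) = 23, r(-31/12) = 1291/72, r(-13/6) = 122/9, r(-1.75) = 9.875, r(-4/3) = 62/9, r(-11/12) = 331/72, r(-0.5) = 3.
T_6 = (Δt/2)·[r(t_0) + 2r(t_1) + ... + 2r(t_{5}) + r(t_6)].
Sum ≈ 27.436.

27.436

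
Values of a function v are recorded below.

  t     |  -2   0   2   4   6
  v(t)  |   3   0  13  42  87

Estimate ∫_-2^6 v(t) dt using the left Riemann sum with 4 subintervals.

116

Δt = 2.
Sum = 2·[3 + 0 + 13 + 42] = 116.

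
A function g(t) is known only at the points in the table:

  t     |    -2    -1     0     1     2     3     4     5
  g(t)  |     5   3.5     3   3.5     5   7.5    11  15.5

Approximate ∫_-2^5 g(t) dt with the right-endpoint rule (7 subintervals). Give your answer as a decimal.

49

Δt = 1.
Sum = 1·[3.5 + 3 + 3.5 + 5 + 7.5 + 11 + 15.5] = 49.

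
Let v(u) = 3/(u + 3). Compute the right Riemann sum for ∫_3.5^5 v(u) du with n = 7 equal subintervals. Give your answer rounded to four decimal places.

0.6137

Δu = (5 − 3.5)/7 = 3/14.
Right endpoints: 26/7, 55/14, 29/7, 61/14, 32/7, 67/14, 5.
v(26/7) = 21/47, v(55/14) = 42/97, v(29/7) = 0.42, v(61/14) = 42/103, v(32/7) = 21/53, v(67/14) = 42/109, v(5) = 0.375.
Sum = Δu · [v(26/7) + v(55/14) + v(29/7) + ...].
Sum ≈ 0.6137.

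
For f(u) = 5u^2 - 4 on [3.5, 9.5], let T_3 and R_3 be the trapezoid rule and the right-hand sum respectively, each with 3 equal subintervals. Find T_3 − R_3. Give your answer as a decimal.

T_3 = 1353.5.
R_3 = 1743.5.
T_3 − R_3 = -390.

-390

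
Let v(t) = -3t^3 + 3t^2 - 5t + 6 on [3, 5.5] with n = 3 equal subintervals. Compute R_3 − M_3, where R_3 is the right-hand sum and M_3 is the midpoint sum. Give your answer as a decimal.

-168.1640625

R_3 ≈ -687.361111.
M_3 ≈ -519.197049.
R_3 − M_3 = -168.1640625.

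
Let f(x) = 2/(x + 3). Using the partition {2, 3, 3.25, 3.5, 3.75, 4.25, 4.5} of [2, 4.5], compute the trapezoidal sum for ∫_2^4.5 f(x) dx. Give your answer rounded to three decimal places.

0.813

Subinterval widths: 1, 0.25, 0.25, 0.25, 0.5, 0.25.
f(2) = 0.4, f(3) = 1/3, f(3.25) = 0.32, f(3.5) = 4/13, f(3.75) = 8/27, f(4.25) = 8/29, f(4.5) = 4/15.
On each subinterval the trapezoid contributes (Δx_i/2)·[f(x_{i-1}) + f(x_i)].
Sum ≈ 0.813.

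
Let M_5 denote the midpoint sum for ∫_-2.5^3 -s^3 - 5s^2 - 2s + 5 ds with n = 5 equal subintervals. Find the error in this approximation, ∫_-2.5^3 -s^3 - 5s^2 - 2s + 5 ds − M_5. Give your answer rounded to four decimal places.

-3.1889

Exact integral: ∫_-2.5^3 f(s) ds ≈ -56.776042.
M_5 = -53.5871875.
Error ≈ -56.776042 − (-53.5871875) ≈ -3.1889.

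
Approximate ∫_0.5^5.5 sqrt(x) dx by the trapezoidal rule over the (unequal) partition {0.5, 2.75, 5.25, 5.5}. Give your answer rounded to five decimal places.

Subinterval widths: 2.25, 2.5, 0.25.
f(0.5) ≈ 0.70711, f(2.75) ≈ 1.65831, f(5.25) ≈ 2.29129, f(5.5) ≈ 2.34521.
On each subinterval the trapezoid contributes (Δx_i/2)·[f(x_{i-1}) + f(x_i)].
Sum ≈ 8.17766.

8.17766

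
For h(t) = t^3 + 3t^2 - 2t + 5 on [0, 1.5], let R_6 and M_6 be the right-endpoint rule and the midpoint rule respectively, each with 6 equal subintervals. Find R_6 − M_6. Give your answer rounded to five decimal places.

1.01367

R_6 = 10.86328125.
M_6 ≈ 9.8496094.
R_6 − M_6 ≈ 1.01367.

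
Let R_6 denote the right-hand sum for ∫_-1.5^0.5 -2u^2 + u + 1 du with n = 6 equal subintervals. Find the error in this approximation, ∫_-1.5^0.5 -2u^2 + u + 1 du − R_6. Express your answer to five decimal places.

Exact integral: ∫_-1.5^0.5 f(u) du ≈ -1.3333333.
R_6 ≈ -0.4074074.
Error ≈ -1.3333333 − (-0.4074074) ≈ -0.92593.

-0.92593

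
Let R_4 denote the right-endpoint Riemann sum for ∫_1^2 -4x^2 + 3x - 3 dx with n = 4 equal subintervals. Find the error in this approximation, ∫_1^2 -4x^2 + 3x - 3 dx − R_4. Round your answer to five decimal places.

1.16667

Exact integral: ∫_1^2 f(x) dx ≈ -7.8333333.
R_4 = -9.
Error ≈ -7.8333333 − (-9) ≈ 1.16667.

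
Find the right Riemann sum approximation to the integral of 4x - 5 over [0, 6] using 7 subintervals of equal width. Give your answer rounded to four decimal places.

52.2857

Δx = (6 − 0)/7 = 6/7.
Right endpoints: 6/7, 12/7, 18/7, 24/7, 30/7, 36/7, 6.
f(6/7) = -11/7, f(12/7) = 13/7, f(18/7) = 37/7, f(24/7) = 61/7, f(30/7) = 85/7, f(36/7) = 109/7, f(6) = 19.
Sum = Δx · [f(6/7) + f(12/7) + f(18/7) + ...].
Sum ≈ 52.2857.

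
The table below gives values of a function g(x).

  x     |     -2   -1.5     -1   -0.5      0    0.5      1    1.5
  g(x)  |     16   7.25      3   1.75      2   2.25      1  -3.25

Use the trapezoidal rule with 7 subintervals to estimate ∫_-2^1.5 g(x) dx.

Δx = 0.5.
T_7 = (0.5/2)·[16 + 2·7.25 + 2·3 + 2·1.75 + 2·2 + 2·2.25 + 2·1 + (-3.25)] = 11.8125.

11.8125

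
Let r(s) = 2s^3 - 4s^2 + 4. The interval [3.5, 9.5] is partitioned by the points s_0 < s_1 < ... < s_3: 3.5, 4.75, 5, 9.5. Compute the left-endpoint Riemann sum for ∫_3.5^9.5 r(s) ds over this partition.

Subinterval widths: 1.25, 0.25, 4.5.
Left endpoints: 3.5, 4.75, 5.
r(3.5) = 40.75, r(4.75) = 128.09375, r(5) = 154.
Sum = Σ Δs_i · r(s_i).
Sum = 775.9609375.

775.9609375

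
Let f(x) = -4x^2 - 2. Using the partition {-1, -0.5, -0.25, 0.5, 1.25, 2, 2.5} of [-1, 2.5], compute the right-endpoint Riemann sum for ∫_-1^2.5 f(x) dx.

Subinterval widths: 0.5, 0.25, 0.75, 0.75, 0.75, 0.5.
Right endpoints: -0.5, -0.25, 0.5, 1.25, 2, 2.5.
f(-0.5) = -3, f(-0.25) = -2.25, f(0.5) = -3, f(1.25) = -8.25, f(2) = -18, f(2.5) = -27.
Sum = Σ Δx_i · f(x_i).
Sum = -37.5.

-37.5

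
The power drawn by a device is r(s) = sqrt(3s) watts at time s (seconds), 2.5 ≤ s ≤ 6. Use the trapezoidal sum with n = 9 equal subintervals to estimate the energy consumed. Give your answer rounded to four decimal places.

12.4038

Δs = (6 − 2.5)/9 = 7/18.
r(2.5) ≈ 2.7386, r(26/9) ≈ 2.9439, r(59/18) ≈ 3.1358, r(11/3) ≈ 3.3166, r(73/18) ≈ 3.4881, r(40/9) ≈ 3.6515, r(29/6) ≈ 3.8079, r(47/9) ≈ 3.9581, r(101/18) ≈ 4.1028, r(6) ≈ 4.2426.
T_9 = (Δs/2)·[r(s_0) + 2r(s_1) + ... + 2r(s_{8}) + r(s_9)].
Sum ≈ 12.4038.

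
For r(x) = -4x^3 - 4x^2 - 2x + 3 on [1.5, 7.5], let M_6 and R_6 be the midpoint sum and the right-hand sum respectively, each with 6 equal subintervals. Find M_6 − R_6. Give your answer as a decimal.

M_6 = -3724.
R_6 = -4762.
M_6 − R_6 = 1038.

1038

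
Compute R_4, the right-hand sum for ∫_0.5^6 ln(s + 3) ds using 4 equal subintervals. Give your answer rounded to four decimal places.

10.5124

Δs = (6 − 0.5)/4 = 1.375.
Right endpoints: 1.875, 3.25, 4.625, 6.
f(1.875) ≈ 1.5841, f(3.25) ≈ 1.8326, f(4.625) ≈ 2.0314, f(6) ≈ 2.1972.
Sum = Δs · [f(1.875) + f(3.25) + f(4.625) + f(6)].
Sum ≈ 10.5124.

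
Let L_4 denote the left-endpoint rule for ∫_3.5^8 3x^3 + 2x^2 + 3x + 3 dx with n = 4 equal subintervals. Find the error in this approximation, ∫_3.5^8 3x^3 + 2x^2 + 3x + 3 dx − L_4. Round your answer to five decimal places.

Exact integral: ∫_3.5^8 f(x) dx = 3363.328125.
L_4 ≈ 2556.8876953.
Error ≈ 3363.328125 − 2556.8876953 ≈ 806.44043.

806.44043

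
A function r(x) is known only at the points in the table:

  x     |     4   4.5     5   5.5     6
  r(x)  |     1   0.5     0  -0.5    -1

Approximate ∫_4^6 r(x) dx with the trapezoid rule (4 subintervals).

Δx = 0.5.
T_4 = (0.5/2)·[1 + 2·0.5 + 2·0 + 2·(-0.5) + (-1)] = 0.

0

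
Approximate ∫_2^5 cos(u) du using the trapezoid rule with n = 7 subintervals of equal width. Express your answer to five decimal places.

-1.83954

Δu = (5 − 2)/7 = 3/7.
f(2) ≈ -0.41615, f(17/7) ≈ -0.75639, f(20/7) ≈ -0.95982, f(23/7) ≈ -0.98963, f(26/7) ≈ -0.84044, f(29/7) ≈ -0.53924, f(32/7) ≈ -0.14049, f(5) ≈ 0.28366.
T_7 = (Δu/2)·[f(u_0) + 2f(u_1) + ... + 2f(u_{6}) + f(u_7)].
Sum ≈ -1.83954.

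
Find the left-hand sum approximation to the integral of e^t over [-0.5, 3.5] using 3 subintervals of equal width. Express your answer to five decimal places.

15.51553

Δt = (3.5 − (-0.5))/3 = 4/3.
Left endpoints: -0.5, 5/6, 13/6.
f(-0.5) ≈ 0.60653, f(5/6) ≈ 2.30098, f(13/6) ≈ 8.72914.
Sum = Δt · [f(-0.5) + f(5/6) + f(13/6)].
Sum ≈ 15.51553.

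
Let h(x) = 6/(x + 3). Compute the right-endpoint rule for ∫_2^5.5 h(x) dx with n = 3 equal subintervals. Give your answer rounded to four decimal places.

2.9132

Δx = (5.5 − 2)/3 = 7/6.
Right endpoints: 19/6, 13/3, 5.5.
h(19/6) = 36/37, h(13/3) = 9/11, h(5.5) = 12/17.
Sum = Δx · [h(19/6) + h(13/3) + h(5.5)].
Sum ≈ 2.9132.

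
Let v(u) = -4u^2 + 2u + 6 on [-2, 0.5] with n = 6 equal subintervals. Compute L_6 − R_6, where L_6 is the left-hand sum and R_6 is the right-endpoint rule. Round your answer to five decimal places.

L_6 ≈ -4.0393519.
R_6 ≈ 4.2939815.
L_6 − R_6 ≈ -8.33333.

-8.33333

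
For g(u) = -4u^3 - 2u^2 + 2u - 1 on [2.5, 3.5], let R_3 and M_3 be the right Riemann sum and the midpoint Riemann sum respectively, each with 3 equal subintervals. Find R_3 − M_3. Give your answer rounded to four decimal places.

R_3 ≈ -144.703704.
M_3 ≈ -123.814815.
R_3 − M_3 ≈ -20.8889.

-20.8889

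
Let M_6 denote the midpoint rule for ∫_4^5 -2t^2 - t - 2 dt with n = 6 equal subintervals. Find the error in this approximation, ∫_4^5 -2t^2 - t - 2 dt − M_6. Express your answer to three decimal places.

-0.005

Exact integral: ∫_4^5 f(t) dt ≈ -47.16667.
M_6 ≈ -47.16204.
Error ≈ -47.16667 − (-47.16204) ≈ -0.005.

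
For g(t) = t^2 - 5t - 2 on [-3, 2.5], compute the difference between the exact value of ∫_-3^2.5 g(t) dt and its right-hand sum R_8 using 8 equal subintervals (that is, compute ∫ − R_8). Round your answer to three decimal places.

Exact integral: ∫_-3^2.5 g(t) dt ≈ 10.08333.
R_8 ≈ 0.11816.
Error ≈ 10.08333 − 0.11816 ≈ 9.965.

9.965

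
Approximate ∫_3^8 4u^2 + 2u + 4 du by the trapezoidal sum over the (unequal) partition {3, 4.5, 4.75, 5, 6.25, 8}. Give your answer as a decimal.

Subinterval widths: 1.5, 0.25, 0.25, 1.25, 1.75.
f(3) = 46, f(4.5) = 94, f(4.75) = 103.75, f(5) = 114, f(6.25) = 172.75, f(8) = 276.
On each subinterval the trapezoid contributes (Δu_i/2)·[f(u_{i-1}) + f(u_i)].
Sum = 728.8125.

728.8125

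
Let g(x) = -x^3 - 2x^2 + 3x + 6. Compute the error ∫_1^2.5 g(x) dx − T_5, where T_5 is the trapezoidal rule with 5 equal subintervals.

0.163125

Exact integral: ∫_1^2.5 g(x) dx = -2.390625.
T_5 = -2.55375.
Error = -2.390625 − (-2.55375) = 0.163125.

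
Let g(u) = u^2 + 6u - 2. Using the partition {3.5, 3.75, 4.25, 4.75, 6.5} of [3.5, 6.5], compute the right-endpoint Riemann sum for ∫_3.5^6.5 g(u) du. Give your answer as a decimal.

Subinterval widths: 0.25, 0.5, 0.5, 1.75.
Right endpoints: 3.75, 4.25, 4.75, 6.5.
g(3.75) = 34.5625, g(4.25) = 41.5625, g(4.75) = 49.0625, g(6.5) = 79.25.
Sum = Σ Δu_i · g(u_i).
Sum = 192.640625.

192.640625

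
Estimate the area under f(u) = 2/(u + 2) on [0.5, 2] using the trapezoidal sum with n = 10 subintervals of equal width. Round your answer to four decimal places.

Δu = (2 − 0.5)/10 = 0.15.
f(0.5) = 0.8, f(0.65) = 40/53, f(0.8) = 5/7, f(0.95) = 40/59, f(1.1) = 20/31, f(1.25) = 8/13, f(1.4) = 10/17, f(1.55) = 40/71, f(1.7) = 20/37, f(1.85) = 40/77, f(2) = 0.5.
T_10 = (Δu/2)·[f(u_0) + 2f(u_1) + ... + 2f(u_{9}) + f(u_10)].
Sum ≈ 0.9404.

0.9404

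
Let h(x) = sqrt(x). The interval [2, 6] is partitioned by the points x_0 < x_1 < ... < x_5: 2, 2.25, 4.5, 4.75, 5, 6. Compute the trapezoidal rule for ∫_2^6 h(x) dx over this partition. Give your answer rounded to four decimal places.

Subinterval widths: 0.25, 2.25, 0.25, 0.25, 1.
h(2) ≈ 1.4142, h(2.25) ≈ 1.5000, h(4.5) ≈ 2.1213, h(4.75) ≈ 2.1794, h(5) ≈ 2.2361, h(6) ≈ 2.4495.
On each subinterval the trapezoid contributes (Δx_i/2)·[h(x_{i-1}) + h(x_i)].
Sum ≈ 7.8706.

7.8706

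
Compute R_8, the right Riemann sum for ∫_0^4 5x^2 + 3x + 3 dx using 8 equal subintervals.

166.5

Δx = (4 − 0)/8 = 0.5.
Right endpoints: 0.5, 1, 1.5, 2, 2.5, 3, 3.5, 4.
f(0.5) = 5.75, f(1) = 11, f(1.5) = 18.75, f(2) = 29, f(2.5) = 41.75, f(3) = 57, f(3.5) = 74.75, f(4) = 95.
Sum = Δx · [f(0.5) + f(1) + f(1.5) + ...].
Sum = 166.5.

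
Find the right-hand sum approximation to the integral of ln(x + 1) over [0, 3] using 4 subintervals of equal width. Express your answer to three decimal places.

Δx = (3 − 0)/4 = 0.75.
Right endpoints: 0.75, 1.5, 2.25, 3.
f(0.75) ≈ 0.560, f(1.5) ≈ 0.916, f(2.25) ≈ 1.179, f(3) ≈ 1.386.
Sum = Δx · [f(0.75) + f(1.5) + f(2.25) + f(3)].
Sum ≈ 3.031.

3.031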